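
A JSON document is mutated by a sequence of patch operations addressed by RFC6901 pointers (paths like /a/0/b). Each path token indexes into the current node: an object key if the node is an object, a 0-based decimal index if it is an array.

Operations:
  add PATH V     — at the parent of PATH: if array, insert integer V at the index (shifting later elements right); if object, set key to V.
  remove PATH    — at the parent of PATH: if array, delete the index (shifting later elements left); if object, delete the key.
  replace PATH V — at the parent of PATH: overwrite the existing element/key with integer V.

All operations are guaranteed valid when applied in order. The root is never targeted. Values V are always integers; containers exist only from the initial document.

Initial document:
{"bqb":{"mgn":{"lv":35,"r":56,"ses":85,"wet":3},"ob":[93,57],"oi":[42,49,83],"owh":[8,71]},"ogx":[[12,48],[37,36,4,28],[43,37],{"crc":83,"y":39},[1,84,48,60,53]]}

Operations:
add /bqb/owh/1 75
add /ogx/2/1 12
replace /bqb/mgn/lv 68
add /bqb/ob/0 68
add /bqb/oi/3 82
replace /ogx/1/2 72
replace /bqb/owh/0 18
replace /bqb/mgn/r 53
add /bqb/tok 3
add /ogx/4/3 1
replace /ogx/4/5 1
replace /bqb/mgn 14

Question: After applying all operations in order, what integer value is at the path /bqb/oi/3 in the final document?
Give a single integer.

After op 1 (add /bqb/owh/1 75): {"bqb":{"mgn":{"lv":35,"r":56,"ses":85,"wet":3},"ob":[93,57],"oi":[42,49,83],"owh":[8,75,71]},"ogx":[[12,48],[37,36,4,28],[43,37],{"crc":83,"y":39},[1,84,48,60,53]]}
After op 2 (add /ogx/2/1 12): {"bqb":{"mgn":{"lv":35,"r":56,"ses":85,"wet":3},"ob":[93,57],"oi":[42,49,83],"owh":[8,75,71]},"ogx":[[12,48],[37,36,4,28],[43,12,37],{"crc":83,"y":39},[1,84,48,60,53]]}
After op 3 (replace /bqb/mgn/lv 68): {"bqb":{"mgn":{"lv":68,"r":56,"ses":85,"wet":3},"ob":[93,57],"oi":[42,49,83],"owh":[8,75,71]},"ogx":[[12,48],[37,36,4,28],[43,12,37],{"crc":83,"y":39},[1,84,48,60,53]]}
After op 4 (add /bqb/ob/0 68): {"bqb":{"mgn":{"lv":68,"r":56,"ses":85,"wet":3},"ob":[68,93,57],"oi":[42,49,83],"owh":[8,75,71]},"ogx":[[12,48],[37,36,4,28],[43,12,37],{"crc":83,"y":39},[1,84,48,60,53]]}
After op 5 (add /bqb/oi/3 82): {"bqb":{"mgn":{"lv":68,"r":56,"ses":85,"wet":3},"ob":[68,93,57],"oi":[42,49,83,82],"owh":[8,75,71]},"ogx":[[12,48],[37,36,4,28],[43,12,37],{"crc":83,"y":39},[1,84,48,60,53]]}
After op 6 (replace /ogx/1/2 72): {"bqb":{"mgn":{"lv":68,"r":56,"ses":85,"wet":3},"ob":[68,93,57],"oi":[42,49,83,82],"owh":[8,75,71]},"ogx":[[12,48],[37,36,72,28],[43,12,37],{"crc":83,"y":39},[1,84,48,60,53]]}
After op 7 (replace /bqb/owh/0 18): {"bqb":{"mgn":{"lv":68,"r":56,"ses":85,"wet":3},"ob":[68,93,57],"oi":[42,49,83,82],"owh":[18,75,71]},"ogx":[[12,48],[37,36,72,28],[43,12,37],{"crc":83,"y":39},[1,84,48,60,53]]}
After op 8 (replace /bqb/mgn/r 53): {"bqb":{"mgn":{"lv":68,"r":53,"ses":85,"wet":3},"ob":[68,93,57],"oi":[42,49,83,82],"owh":[18,75,71]},"ogx":[[12,48],[37,36,72,28],[43,12,37],{"crc":83,"y":39},[1,84,48,60,53]]}
After op 9 (add /bqb/tok 3): {"bqb":{"mgn":{"lv":68,"r":53,"ses":85,"wet":3},"ob":[68,93,57],"oi":[42,49,83,82],"owh":[18,75,71],"tok":3},"ogx":[[12,48],[37,36,72,28],[43,12,37],{"crc":83,"y":39},[1,84,48,60,53]]}
After op 10 (add /ogx/4/3 1): {"bqb":{"mgn":{"lv":68,"r":53,"ses":85,"wet":3},"ob":[68,93,57],"oi":[42,49,83,82],"owh":[18,75,71],"tok":3},"ogx":[[12,48],[37,36,72,28],[43,12,37],{"crc":83,"y":39},[1,84,48,1,60,53]]}
After op 11 (replace /ogx/4/5 1): {"bqb":{"mgn":{"lv":68,"r":53,"ses":85,"wet":3},"ob":[68,93,57],"oi":[42,49,83,82],"owh":[18,75,71],"tok":3},"ogx":[[12,48],[37,36,72,28],[43,12,37],{"crc":83,"y":39},[1,84,48,1,60,1]]}
After op 12 (replace /bqb/mgn 14): {"bqb":{"mgn":14,"ob":[68,93,57],"oi":[42,49,83,82],"owh":[18,75,71],"tok":3},"ogx":[[12,48],[37,36,72,28],[43,12,37],{"crc":83,"y":39},[1,84,48,1,60,1]]}
Value at /bqb/oi/3: 82

Answer: 82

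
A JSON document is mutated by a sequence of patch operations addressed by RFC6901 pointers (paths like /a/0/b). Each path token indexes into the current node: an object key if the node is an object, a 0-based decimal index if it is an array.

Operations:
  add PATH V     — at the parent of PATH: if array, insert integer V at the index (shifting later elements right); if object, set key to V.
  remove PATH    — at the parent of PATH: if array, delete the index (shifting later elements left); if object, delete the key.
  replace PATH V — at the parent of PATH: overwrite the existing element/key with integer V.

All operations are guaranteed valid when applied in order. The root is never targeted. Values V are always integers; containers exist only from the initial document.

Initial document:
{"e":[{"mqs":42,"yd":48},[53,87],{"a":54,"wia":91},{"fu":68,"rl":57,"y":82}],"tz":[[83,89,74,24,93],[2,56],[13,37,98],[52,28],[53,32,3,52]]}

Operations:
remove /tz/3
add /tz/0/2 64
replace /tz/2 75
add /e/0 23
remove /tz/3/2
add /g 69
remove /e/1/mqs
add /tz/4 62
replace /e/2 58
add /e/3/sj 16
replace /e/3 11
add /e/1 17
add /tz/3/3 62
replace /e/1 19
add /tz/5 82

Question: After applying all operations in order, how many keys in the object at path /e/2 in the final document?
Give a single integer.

Answer: 1

Derivation:
After op 1 (remove /tz/3): {"e":[{"mqs":42,"yd":48},[53,87],{"a":54,"wia":91},{"fu":68,"rl":57,"y":82}],"tz":[[83,89,74,24,93],[2,56],[13,37,98],[53,32,3,52]]}
After op 2 (add /tz/0/2 64): {"e":[{"mqs":42,"yd":48},[53,87],{"a":54,"wia":91},{"fu":68,"rl":57,"y":82}],"tz":[[83,89,64,74,24,93],[2,56],[13,37,98],[53,32,3,52]]}
After op 3 (replace /tz/2 75): {"e":[{"mqs":42,"yd":48},[53,87],{"a":54,"wia":91},{"fu":68,"rl":57,"y":82}],"tz":[[83,89,64,74,24,93],[2,56],75,[53,32,3,52]]}
After op 4 (add /e/0 23): {"e":[23,{"mqs":42,"yd":48},[53,87],{"a":54,"wia":91},{"fu":68,"rl":57,"y":82}],"tz":[[83,89,64,74,24,93],[2,56],75,[53,32,3,52]]}
After op 5 (remove /tz/3/2): {"e":[23,{"mqs":42,"yd":48},[53,87],{"a":54,"wia":91},{"fu":68,"rl":57,"y":82}],"tz":[[83,89,64,74,24,93],[2,56],75,[53,32,52]]}
After op 6 (add /g 69): {"e":[23,{"mqs":42,"yd":48},[53,87],{"a":54,"wia":91},{"fu":68,"rl":57,"y":82}],"g":69,"tz":[[83,89,64,74,24,93],[2,56],75,[53,32,52]]}
After op 7 (remove /e/1/mqs): {"e":[23,{"yd":48},[53,87],{"a":54,"wia":91},{"fu":68,"rl":57,"y":82}],"g":69,"tz":[[83,89,64,74,24,93],[2,56],75,[53,32,52]]}
After op 8 (add /tz/4 62): {"e":[23,{"yd":48},[53,87],{"a":54,"wia":91},{"fu":68,"rl":57,"y":82}],"g":69,"tz":[[83,89,64,74,24,93],[2,56],75,[53,32,52],62]}
After op 9 (replace /e/2 58): {"e":[23,{"yd":48},58,{"a":54,"wia":91},{"fu":68,"rl":57,"y":82}],"g":69,"tz":[[83,89,64,74,24,93],[2,56],75,[53,32,52],62]}
After op 10 (add /e/3/sj 16): {"e":[23,{"yd":48},58,{"a":54,"sj":16,"wia":91},{"fu":68,"rl":57,"y":82}],"g":69,"tz":[[83,89,64,74,24,93],[2,56],75,[53,32,52],62]}
After op 11 (replace /e/3 11): {"e":[23,{"yd":48},58,11,{"fu":68,"rl":57,"y":82}],"g":69,"tz":[[83,89,64,74,24,93],[2,56],75,[53,32,52],62]}
After op 12 (add /e/1 17): {"e":[23,17,{"yd":48},58,11,{"fu":68,"rl":57,"y":82}],"g":69,"tz":[[83,89,64,74,24,93],[2,56],75,[53,32,52],62]}
After op 13 (add /tz/3/3 62): {"e":[23,17,{"yd":48},58,11,{"fu":68,"rl":57,"y":82}],"g":69,"tz":[[83,89,64,74,24,93],[2,56],75,[53,32,52,62],62]}
After op 14 (replace /e/1 19): {"e":[23,19,{"yd":48},58,11,{"fu":68,"rl":57,"y":82}],"g":69,"tz":[[83,89,64,74,24,93],[2,56],75,[53,32,52,62],62]}
After op 15 (add /tz/5 82): {"e":[23,19,{"yd":48},58,11,{"fu":68,"rl":57,"y":82}],"g":69,"tz":[[83,89,64,74,24,93],[2,56],75,[53,32,52,62],62,82]}
Size at path /e/2: 1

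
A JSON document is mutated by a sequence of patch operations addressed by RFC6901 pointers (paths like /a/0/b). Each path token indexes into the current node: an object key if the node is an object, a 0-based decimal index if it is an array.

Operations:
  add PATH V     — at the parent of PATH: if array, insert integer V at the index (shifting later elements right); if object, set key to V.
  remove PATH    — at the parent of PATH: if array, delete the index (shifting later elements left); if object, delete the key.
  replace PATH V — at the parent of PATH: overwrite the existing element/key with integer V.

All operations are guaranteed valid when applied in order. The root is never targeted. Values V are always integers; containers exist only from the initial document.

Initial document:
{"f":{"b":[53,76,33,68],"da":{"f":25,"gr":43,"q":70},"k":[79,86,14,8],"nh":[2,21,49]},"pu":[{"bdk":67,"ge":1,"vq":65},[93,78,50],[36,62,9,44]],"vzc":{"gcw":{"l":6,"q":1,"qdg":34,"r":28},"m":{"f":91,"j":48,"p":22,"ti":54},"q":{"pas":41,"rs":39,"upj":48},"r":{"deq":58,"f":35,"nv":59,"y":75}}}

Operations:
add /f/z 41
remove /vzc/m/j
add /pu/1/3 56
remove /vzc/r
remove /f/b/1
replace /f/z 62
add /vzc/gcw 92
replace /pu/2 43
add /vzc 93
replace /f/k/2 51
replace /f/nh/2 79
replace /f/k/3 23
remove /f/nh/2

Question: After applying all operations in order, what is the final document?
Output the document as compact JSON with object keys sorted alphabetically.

After op 1 (add /f/z 41): {"f":{"b":[53,76,33,68],"da":{"f":25,"gr":43,"q":70},"k":[79,86,14,8],"nh":[2,21,49],"z":41},"pu":[{"bdk":67,"ge":1,"vq":65},[93,78,50],[36,62,9,44]],"vzc":{"gcw":{"l":6,"q":1,"qdg":34,"r":28},"m":{"f":91,"j":48,"p":22,"ti":54},"q":{"pas":41,"rs":39,"upj":48},"r":{"deq":58,"f":35,"nv":59,"y":75}}}
After op 2 (remove /vzc/m/j): {"f":{"b":[53,76,33,68],"da":{"f":25,"gr":43,"q":70},"k":[79,86,14,8],"nh":[2,21,49],"z":41},"pu":[{"bdk":67,"ge":1,"vq":65},[93,78,50],[36,62,9,44]],"vzc":{"gcw":{"l":6,"q":1,"qdg":34,"r":28},"m":{"f":91,"p":22,"ti":54},"q":{"pas":41,"rs":39,"upj":48},"r":{"deq":58,"f":35,"nv":59,"y":75}}}
After op 3 (add /pu/1/3 56): {"f":{"b":[53,76,33,68],"da":{"f":25,"gr":43,"q":70},"k":[79,86,14,8],"nh":[2,21,49],"z":41},"pu":[{"bdk":67,"ge":1,"vq":65},[93,78,50,56],[36,62,9,44]],"vzc":{"gcw":{"l":6,"q":1,"qdg":34,"r":28},"m":{"f":91,"p":22,"ti":54},"q":{"pas":41,"rs":39,"upj":48},"r":{"deq":58,"f":35,"nv":59,"y":75}}}
After op 4 (remove /vzc/r): {"f":{"b":[53,76,33,68],"da":{"f":25,"gr":43,"q":70},"k":[79,86,14,8],"nh":[2,21,49],"z":41},"pu":[{"bdk":67,"ge":1,"vq":65},[93,78,50,56],[36,62,9,44]],"vzc":{"gcw":{"l":6,"q":1,"qdg":34,"r":28},"m":{"f":91,"p":22,"ti":54},"q":{"pas":41,"rs":39,"upj":48}}}
After op 5 (remove /f/b/1): {"f":{"b":[53,33,68],"da":{"f":25,"gr":43,"q":70},"k":[79,86,14,8],"nh":[2,21,49],"z":41},"pu":[{"bdk":67,"ge":1,"vq":65},[93,78,50,56],[36,62,9,44]],"vzc":{"gcw":{"l":6,"q":1,"qdg":34,"r":28},"m":{"f":91,"p":22,"ti":54},"q":{"pas":41,"rs":39,"upj":48}}}
After op 6 (replace /f/z 62): {"f":{"b":[53,33,68],"da":{"f":25,"gr":43,"q":70},"k":[79,86,14,8],"nh":[2,21,49],"z":62},"pu":[{"bdk":67,"ge":1,"vq":65},[93,78,50,56],[36,62,9,44]],"vzc":{"gcw":{"l":6,"q":1,"qdg":34,"r":28},"m":{"f":91,"p":22,"ti":54},"q":{"pas":41,"rs":39,"upj":48}}}
After op 7 (add /vzc/gcw 92): {"f":{"b":[53,33,68],"da":{"f":25,"gr":43,"q":70},"k":[79,86,14,8],"nh":[2,21,49],"z":62},"pu":[{"bdk":67,"ge":1,"vq":65},[93,78,50,56],[36,62,9,44]],"vzc":{"gcw":92,"m":{"f":91,"p":22,"ti":54},"q":{"pas":41,"rs":39,"upj":48}}}
After op 8 (replace /pu/2 43): {"f":{"b":[53,33,68],"da":{"f":25,"gr":43,"q":70},"k":[79,86,14,8],"nh":[2,21,49],"z":62},"pu":[{"bdk":67,"ge":1,"vq":65},[93,78,50,56],43],"vzc":{"gcw":92,"m":{"f":91,"p":22,"ti":54},"q":{"pas":41,"rs":39,"upj":48}}}
After op 9 (add /vzc 93): {"f":{"b":[53,33,68],"da":{"f":25,"gr":43,"q":70},"k":[79,86,14,8],"nh":[2,21,49],"z":62},"pu":[{"bdk":67,"ge":1,"vq":65},[93,78,50,56],43],"vzc":93}
After op 10 (replace /f/k/2 51): {"f":{"b":[53,33,68],"da":{"f":25,"gr":43,"q":70},"k":[79,86,51,8],"nh":[2,21,49],"z":62},"pu":[{"bdk":67,"ge":1,"vq":65},[93,78,50,56],43],"vzc":93}
After op 11 (replace /f/nh/2 79): {"f":{"b":[53,33,68],"da":{"f":25,"gr":43,"q":70},"k":[79,86,51,8],"nh":[2,21,79],"z":62},"pu":[{"bdk":67,"ge":1,"vq":65},[93,78,50,56],43],"vzc":93}
After op 12 (replace /f/k/3 23): {"f":{"b":[53,33,68],"da":{"f":25,"gr":43,"q":70},"k":[79,86,51,23],"nh":[2,21,79],"z":62},"pu":[{"bdk":67,"ge":1,"vq":65},[93,78,50,56],43],"vzc":93}
After op 13 (remove /f/nh/2): {"f":{"b":[53,33,68],"da":{"f":25,"gr":43,"q":70},"k":[79,86,51,23],"nh":[2,21],"z":62},"pu":[{"bdk":67,"ge":1,"vq":65},[93,78,50,56],43],"vzc":93}

Answer: {"f":{"b":[53,33,68],"da":{"f":25,"gr":43,"q":70},"k":[79,86,51,23],"nh":[2,21],"z":62},"pu":[{"bdk":67,"ge":1,"vq":65},[93,78,50,56],43],"vzc":93}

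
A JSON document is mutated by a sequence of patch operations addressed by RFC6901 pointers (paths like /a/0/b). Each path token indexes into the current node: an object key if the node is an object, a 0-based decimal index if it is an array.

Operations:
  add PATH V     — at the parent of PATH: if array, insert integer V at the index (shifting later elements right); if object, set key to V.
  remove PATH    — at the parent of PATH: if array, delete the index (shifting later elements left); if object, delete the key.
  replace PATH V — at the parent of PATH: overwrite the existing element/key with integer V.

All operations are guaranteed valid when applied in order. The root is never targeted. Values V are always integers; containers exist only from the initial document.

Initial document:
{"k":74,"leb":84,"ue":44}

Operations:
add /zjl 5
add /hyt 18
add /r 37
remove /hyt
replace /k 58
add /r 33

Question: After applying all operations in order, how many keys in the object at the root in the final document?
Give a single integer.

Answer: 5

Derivation:
After op 1 (add /zjl 5): {"k":74,"leb":84,"ue":44,"zjl":5}
After op 2 (add /hyt 18): {"hyt":18,"k":74,"leb":84,"ue":44,"zjl":5}
After op 3 (add /r 37): {"hyt":18,"k":74,"leb":84,"r":37,"ue":44,"zjl":5}
After op 4 (remove /hyt): {"k":74,"leb":84,"r":37,"ue":44,"zjl":5}
After op 5 (replace /k 58): {"k":58,"leb":84,"r":37,"ue":44,"zjl":5}
After op 6 (add /r 33): {"k":58,"leb":84,"r":33,"ue":44,"zjl":5}
Size at the root: 5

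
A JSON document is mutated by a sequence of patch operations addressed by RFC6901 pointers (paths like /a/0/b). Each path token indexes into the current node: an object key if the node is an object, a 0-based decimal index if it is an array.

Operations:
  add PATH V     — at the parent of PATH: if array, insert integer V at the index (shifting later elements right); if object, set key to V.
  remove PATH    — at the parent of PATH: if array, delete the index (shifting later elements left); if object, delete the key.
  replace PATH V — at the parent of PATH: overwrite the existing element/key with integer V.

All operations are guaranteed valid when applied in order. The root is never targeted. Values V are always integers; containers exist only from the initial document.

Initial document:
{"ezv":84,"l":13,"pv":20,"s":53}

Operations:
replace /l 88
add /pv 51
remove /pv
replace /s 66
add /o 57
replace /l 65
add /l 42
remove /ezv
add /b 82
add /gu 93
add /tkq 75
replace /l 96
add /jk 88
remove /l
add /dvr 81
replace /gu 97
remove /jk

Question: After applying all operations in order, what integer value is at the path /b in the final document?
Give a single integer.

Answer: 82

Derivation:
After op 1 (replace /l 88): {"ezv":84,"l":88,"pv":20,"s":53}
After op 2 (add /pv 51): {"ezv":84,"l":88,"pv":51,"s":53}
After op 3 (remove /pv): {"ezv":84,"l":88,"s":53}
After op 4 (replace /s 66): {"ezv":84,"l":88,"s":66}
After op 5 (add /o 57): {"ezv":84,"l":88,"o":57,"s":66}
After op 6 (replace /l 65): {"ezv":84,"l":65,"o":57,"s":66}
After op 7 (add /l 42): {"ezv":84,"l":42,"o":57,"s":66}
After op 8 (remove /ezv): {"l":42,"o":57,"s":66}
After op 9 (add /b 82): {"b":82,"l":42,"o":57,"s":66}
After op 10 (add /gu 93): {"b":82,"gu":93,"l":42,"o":57,"s":66}
After op 11 (add /tkq 75): {"b":82,"gu":93,"l":42,"o":57,"s":66,"tkq":75}
After op 12 (replace /l 96): {"b":82,"gu":93,"l":96,"o":57,"s":66,"tkq":75}
After op 13 (add /jk 88): {"b":82,"gu":93,"jk":88,"l":96,"o":57,"s":66,"tkq":75}
After op 14 (remove /l): {"b":82,"gu":93,"jk":88,"o":57,"s":66,"tkq":75}
After op 15 (add /dvr 81): {"b":82,"dvr":81,"gu":93,"jk":88,"o":57,"s":66,"tkq":75}
After op 16 (replace /gu 97): {"b":82,"dvr":81,"gu":97,"jk":88,"o":57,"s":66,"tkq":75}
After op 17 (remove /jk): {"b":82,"dvr":81,"gu":97,"o":57,"s":66,"tkq":75}
Value at /b: 82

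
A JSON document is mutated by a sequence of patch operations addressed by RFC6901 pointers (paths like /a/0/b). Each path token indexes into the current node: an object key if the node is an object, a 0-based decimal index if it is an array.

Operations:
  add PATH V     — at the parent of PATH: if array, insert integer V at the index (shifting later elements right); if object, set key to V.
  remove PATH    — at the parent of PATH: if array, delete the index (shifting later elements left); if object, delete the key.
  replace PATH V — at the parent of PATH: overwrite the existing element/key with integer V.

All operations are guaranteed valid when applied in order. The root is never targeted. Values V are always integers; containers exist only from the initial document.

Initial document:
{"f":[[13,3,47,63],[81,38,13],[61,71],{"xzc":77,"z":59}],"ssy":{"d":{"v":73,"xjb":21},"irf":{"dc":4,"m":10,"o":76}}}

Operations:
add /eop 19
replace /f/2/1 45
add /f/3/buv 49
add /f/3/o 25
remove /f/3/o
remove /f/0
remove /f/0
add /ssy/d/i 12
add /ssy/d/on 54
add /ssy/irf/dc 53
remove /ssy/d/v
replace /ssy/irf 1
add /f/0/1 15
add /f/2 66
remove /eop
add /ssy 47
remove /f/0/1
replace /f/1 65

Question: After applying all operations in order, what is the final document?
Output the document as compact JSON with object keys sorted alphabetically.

Answer: {"f":[[61,45],65,66],"ssy":47}

Derivation:
After op 1 (add /eop 19): {"eop":19,"f":[[13,3,47,63],[81,38,13],[61,71],{"xzc":77,"z":59}],"ssy":{"d":{"v":73,"xjb":21},"irf":{"dc":4,"m":10,"o":76}}}
After op 2 (replace /f/2/1 45): {"eop":19,"f":[[13,3,47,63],[81,38,13],[61,45],{"xzc":77,"z":59}],"ssy":{"d":{"v":73,"xjb":21},"irf":{"dc":4,"m":10,"o":76}}}
After op 3 (add /f/3/buv 49): {"eop":19,"f":[[13,3,47,63],[81,38,13],[61,45],{"buv":49,"xzc":77,"z":59}],"ssy":{"d":{"v":73,"xjb":21},"irf":{"dc":4,"m":10,"o":76}}}
After op 4 (add /f/3/o 25): {"eop":19,"f":[[13,3,47,63],[81,38,13],[61,45],{"buv":49,"o":25,"xzc":77,"z":59}],"ssy":{"d":{"v":73,"xjb":21},"irf":{"dc":4,"m":10,"o":76}}}
After op 5 (remove /f/3/o): {"eop":19,"f":[[13,3,47,63],[81,38,13],[61,45],{"buv":49,"xzc":77,"z":59}],"ssy":{"d":{"v":73,"xjb":21},"irf":{"dc":4,"m":10,"o":76}}}
After op 6 (remove /f/0): {"eop":19,"f":[[81,38,13],[61,45],{"buv":49,"xzc":77,"z":59}],"ssy":{"d":{"v":73,"xjb":21},"irf":{"dc":4,"m":10,"o":76}}}
After op 7 (remove /f/0): {"eop":19,"f":[[61,45],{"buv":49,"xzc":77,"z":59}],"ssy":{"d":{"v":73,"xjb":21},"irf":{"dc":4,"m":10,"o":76}}}
After op 8 (add /ssy/d/i 12): {"eop":19,"f":[[61,45],{"buv":49,"xzc":77,"z":59}],"ssy":{"d":{"i":12,"v":73,"xjb":21},"irf":{"dc":4,"m":10,"o":76}}}
After op 9 (add /ssy/d/on 54): {"eop":19,"f":[[61,45],{"buv":49,"xzc":77,"z":59}],"ssy":{"d":{"i":12,"on":54,"v":73,"xjb":21},"irf":{"dc":4,"m":10,"o":76}}}
After op 10 (add /ssy/irf/dc 53): {"eop":19,"f":[[61,45],{"buv":49,"xzc":77,"z":59}],"ssy":{"d":{"i":12,"on":54,"v":73,"xjb":21},"irf":{"dc":53,"m":10,"o":76}}}
After op 11 (remove /ssy/d/v): {"eop":19,"f":[[61,45],{"buv":49,"xzc":77,"z":59}],"ssy":{"d":{"i":12,"on":54,"xjb":21},"irf":{"dc":53,"m":10,"o":76}}}
After op 12 (replace /ssy/irf 1): {"eop":19,"f":[[61,45],{"buv":49,"xzc":77,"z":59}],"ssy":{"d":{"i":12,"on":54,"xjb":21},"irf":1}}
After op 13 (add /f/0/1 15): {"eop":19,"f":[[61,15,45],{"buv":49,"xzc":77,"z":59}],"ssy":{"d":{"i":12,"on":54,"xjb":21},"irf":1}}
After op 14 (add /f/2 66): {"eop":19,"f":[[61,15,45],{"buv":49,"xzc":77,"z":59},66],"ssy":{"d":{"i":12,"on":54,"xjb":21},"irf":1}}
After op 15 (remove /eop): {"f":[[61,15,45],{"buv":49,"xzc":77,"z":59},66],"ssy":{"d":{"i":12,"on":54,"xjb":21},"irf":1}}
After op 16 (add /ssy 47): {"f":[[61,15,45],{"buv":49,"xzc":77,"z":59},66],"ssy":47}
After op 17 (remove /f/0/1): {"f":[[61,45],{"buv":49,"xzc":77,"z":59},66],"ssy":47}
After op 18 (replace /f/1 65): {"f":[[61,45],65,66],"ssy":47}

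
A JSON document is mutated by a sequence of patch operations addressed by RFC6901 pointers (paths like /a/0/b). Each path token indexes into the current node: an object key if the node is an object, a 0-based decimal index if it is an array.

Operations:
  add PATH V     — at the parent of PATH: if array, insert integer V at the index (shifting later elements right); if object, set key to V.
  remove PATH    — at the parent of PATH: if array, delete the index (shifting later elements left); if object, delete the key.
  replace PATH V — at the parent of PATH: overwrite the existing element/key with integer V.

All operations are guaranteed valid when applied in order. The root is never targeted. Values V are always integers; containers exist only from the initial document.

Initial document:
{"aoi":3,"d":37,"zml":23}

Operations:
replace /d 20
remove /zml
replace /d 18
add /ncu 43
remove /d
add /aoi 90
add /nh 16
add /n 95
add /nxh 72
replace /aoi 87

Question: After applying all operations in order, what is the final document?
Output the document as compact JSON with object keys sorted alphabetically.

After op 1 (replace /d 20): {"aoi":3,"d":20,"zml":23}
After op 2 (remove /zml): {"aoi":3,"d":20}
After op 3 (replace /d 18): {"aoi":3,"d":18}
After op 4 (add /ncu 43): {"aoi":3,"d":18,"ncu":43}
After op 5 (remove /d): {"aoi":3,"ncu":43}
After op 6 (add /aoi 90): {"aoi":90,"ncu":43}
After op 7 (add /nh 16): {"aoi":90,"ncu":43,"nh":16}
After op 8 (add /n 95): {"aoi":90,"n":95,"ncu":43,"nh":16}
After op 9 (add /nxh 72): {"aoi":90,"n":95,"ncu":43,"nh":16,"nxh":72}
After op 10 (replace /aoi 87): {"aoi":87,"n":95,"ncu":43,"nh":16,"nxh":72}

Answer: {"aoi":87,"n":95,"ncu":43,"nh":16,"nxh":72}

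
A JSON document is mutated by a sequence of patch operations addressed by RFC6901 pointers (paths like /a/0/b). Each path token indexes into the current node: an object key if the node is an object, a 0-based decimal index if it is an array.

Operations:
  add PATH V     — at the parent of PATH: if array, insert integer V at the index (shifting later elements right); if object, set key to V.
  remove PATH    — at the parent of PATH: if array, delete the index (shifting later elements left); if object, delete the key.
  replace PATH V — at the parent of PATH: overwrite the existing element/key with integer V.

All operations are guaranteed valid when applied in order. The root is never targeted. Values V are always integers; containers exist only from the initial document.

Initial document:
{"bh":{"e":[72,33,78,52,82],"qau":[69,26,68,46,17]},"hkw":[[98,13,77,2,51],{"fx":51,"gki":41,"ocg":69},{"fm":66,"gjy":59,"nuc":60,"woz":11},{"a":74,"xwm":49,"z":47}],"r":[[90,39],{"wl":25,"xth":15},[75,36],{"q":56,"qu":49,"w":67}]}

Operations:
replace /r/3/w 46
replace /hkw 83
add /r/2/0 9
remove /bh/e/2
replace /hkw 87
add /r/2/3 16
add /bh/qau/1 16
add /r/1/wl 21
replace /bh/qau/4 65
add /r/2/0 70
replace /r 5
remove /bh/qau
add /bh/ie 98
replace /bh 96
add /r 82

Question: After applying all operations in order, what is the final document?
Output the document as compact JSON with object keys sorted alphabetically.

Answer: {"bh":96,"hkw":87,"r":82}

Derivation:
After op 1 (replace /r/3/w 46): {"bh":{"e":[72,33,78,52,82],"qau":[69,26,68,46,17]},"hkw":[[98,13,77,2,51],{"fx":51,"gki":41,"ocg":69},{"fm":66,"gjy":59,"nuc":60,"woz":11},{"a":74,"xwm":49,"z":47}],"r":[[90,39],{"wl":25,"xth":15},[75,36],{"q":56,"qu":49,"w":46}]}
After op 2 (replace /hkw 83): {"bh":{"e":[72,33,78,52,82],"qau":[69,26,68,46,17]},"hkw":83,"r":[[90,39],{"wl":25,"xth":15},[75,36],{"q":56,"qu":49,"w":46}]}
After op 3 (add /r/2/0 9): {"bh":{"e":[72,33,78,52,82],"qau":[69,26,68,46,17]},"hkw":83,"r":[[90,39],{"wl":25,"xth":15},[9,75,36],{"q":56,"qu":49,"w":46}]}
After op 4 (remove /bh/e/2): {"bh":{"e":[72,33,52,82],"qau":[69,26,68,46,17]},"hkw":83,"r":[[90,39],{"wl":25,"xth":15},[9,75,36],{"q":56,"qu":49,"w":46}]}
After op 5 (replace /hkw 87): {"bh":{"e":[72,33,52,82],"qau":[69,26,68,46,17]},"hkw":87,"r":[[90,39],{"wl":25,"xth":15},[9,75,36],{"q":56,"qu":49,"w":46}]}
After op 6 (add /r/2/3 16): {"bh":{"e":[72,33,52,82],"qau":[69,26,68,46,17]},"hkw":87,"r":[[90,39],{"wl":25,"xth":15},[9,75,36,16],{"q":56,"qu":49,"w":46}]}
After op 7 (add /bh/qau/1 16): {"bh":{"e":[72,33,52,82],"qau":[69,16,26,68,46,17]},"hkw":87,"r":[[90,39],{"wl":25,"xth":15},[9,75,36,16],{"q":56,"qu":49,"w":46}]}
After op 8 (add /r/1/wl 21): {"bh":{"e":[72,33,52,82],"qau":[69,16,26,68,46,17]},"hkw":87,"r":[[90,39],{"wl":21,"xth":15},[9,75,36,16],{"q":56,"qu":49,"w":46}]}
After op 9 (replace /bh/qau/4 65): {"bh":{"e":[72,33,52,82],"qau":[69,16,26,68,65,17]},"hkw":87,"r":[[90,39],{"wl":21,"xth":15},[9,75,36,16],{"q":56,"qu":49,"w":46}]}
After op 10 (add /r/2/0 70): {"bh":{"e":[72,33,52,82],"qau":[69,16,26,68,65,17]},"hkw":87,"r":[[90,39],{"wl":21,"xth":15},[70,9,75,36,16],{"q":56,"qu":49,"w":46}]}
After op 11 (replace /r 5): {"bh":{"e":[72,33,52,82],"qau":[69,16,26,68,65,17]},"hkw":87,"r":5}
After op 12 (remove /bh/qau): {"bh":{"e":[72,33,52,82]},"hkw":87,"r":5}
After op 13 (add /bh/ie 98): {"bh":{"e":[72,33,52,82],"ie":98},"hkw":87,"r":5}
After op 14 (replace /bh 96): {"bh":96,"hkw":87,"r":5}
After op 15 (add /r 82): {"bh":96,"hkw":87,"r":82}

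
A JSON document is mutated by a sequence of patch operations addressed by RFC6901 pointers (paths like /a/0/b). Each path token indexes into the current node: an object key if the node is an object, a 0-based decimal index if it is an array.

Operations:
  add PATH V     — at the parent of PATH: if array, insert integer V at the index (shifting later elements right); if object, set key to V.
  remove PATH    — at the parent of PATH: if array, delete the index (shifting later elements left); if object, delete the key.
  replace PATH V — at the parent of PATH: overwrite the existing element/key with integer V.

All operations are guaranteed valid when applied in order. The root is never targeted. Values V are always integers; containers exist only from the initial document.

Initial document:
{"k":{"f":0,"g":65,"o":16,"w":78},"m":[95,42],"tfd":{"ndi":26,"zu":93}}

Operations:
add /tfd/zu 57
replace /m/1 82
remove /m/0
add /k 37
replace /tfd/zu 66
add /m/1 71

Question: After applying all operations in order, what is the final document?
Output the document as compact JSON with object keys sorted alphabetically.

After op 1 (add /tfd/zu 57): {"k":{"f":0,"g":65,"o":16,"w":78},"m":[95,42],"tfd":{"ndi":26,"zu":57}}
After op 2 (replace /m/1 82): {"k":{"f":0,"g":65,"o":16,"w":78},"m":[95,82],"tfd":{"ndi":26,"zu":57}}
After op 3 (remove /m/0): {"k":{"f":0,"g":65,"o":16,"w":78},"m":[82],"tfd":{"ndi":26,"zu":57}}
After op 4 (add /k 37): {"k":37,"m":[82],"tfd":{"ndi":26,"zu":57}}
After op 5 (replace /tfd/zu 66): {"k":37,"m":[82],"tfd":{"ndi":26,"zu":66}}
After op 6 (add /m/1 71): {"k":37,"m":[82,71],"tfd":{"ndi":26,"zu":66}}

Answer: {"k":37,"m":[82,71],"tfd":{"ndi":26,"zu":66}}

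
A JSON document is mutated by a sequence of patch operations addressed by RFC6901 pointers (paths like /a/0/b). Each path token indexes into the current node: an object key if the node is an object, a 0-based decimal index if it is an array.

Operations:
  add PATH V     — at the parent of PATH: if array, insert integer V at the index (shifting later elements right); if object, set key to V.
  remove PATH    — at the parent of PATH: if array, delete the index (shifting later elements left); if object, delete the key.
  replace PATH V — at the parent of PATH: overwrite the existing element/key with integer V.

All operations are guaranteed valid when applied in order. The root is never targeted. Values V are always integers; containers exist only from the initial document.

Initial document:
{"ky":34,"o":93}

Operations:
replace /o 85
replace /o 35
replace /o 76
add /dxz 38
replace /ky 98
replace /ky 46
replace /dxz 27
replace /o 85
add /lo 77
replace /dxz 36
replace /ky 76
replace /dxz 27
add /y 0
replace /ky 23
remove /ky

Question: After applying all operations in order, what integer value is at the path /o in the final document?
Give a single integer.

After op 1 (replace /o 85): {"ky":34,"o":85}
After op 2 (replace /o 35): {"ky":34,"o":35}
After op 3 (replace /o 76): {"ky":34,"o":76}
After op 4 (add /dxz 38): {"dxz":38,"ky":34,"o":76}
After op 5 (replace /ky 98): {"dxz":38,"ky":98,"o":76}
After op 6 (replace /ky 46): {"dxz":38,"ky":46,"o":76}
After op 7 (replace /dxz 27): {"dxz":27,"ky":46,"o":76}
After op 8 (replace /o 85): {"dxz":27,"ky":46,"o":85}
After op 9 (add /lo 77): {"dxz":27,"ky":46,"lo":77,"o":85}
After op 10 (replace /dxz 36): {"dxz":36,"ky":46,"lo":77,"o":85}
After op 11 (replace /ky 76): {"dxz":36,"ky":76,"lo":77,"o":85}
After op 12 (replace /dxz 27): {"dxz":27,"ky":76,"lo":77,"o":85}
After op 13 (add /y 0): {"dxz":27,"ky":76,"lo":77,"o":85,"y":0}
After op 14 (replace /ky 23): {"dxz":27,"ky":23,"lo":77,"o":85,"y":0}
After op 15 (remove /ky): {"dxz":27,"lo":77,"o":85,"y":0}
Value at /o: 85

Answer: 85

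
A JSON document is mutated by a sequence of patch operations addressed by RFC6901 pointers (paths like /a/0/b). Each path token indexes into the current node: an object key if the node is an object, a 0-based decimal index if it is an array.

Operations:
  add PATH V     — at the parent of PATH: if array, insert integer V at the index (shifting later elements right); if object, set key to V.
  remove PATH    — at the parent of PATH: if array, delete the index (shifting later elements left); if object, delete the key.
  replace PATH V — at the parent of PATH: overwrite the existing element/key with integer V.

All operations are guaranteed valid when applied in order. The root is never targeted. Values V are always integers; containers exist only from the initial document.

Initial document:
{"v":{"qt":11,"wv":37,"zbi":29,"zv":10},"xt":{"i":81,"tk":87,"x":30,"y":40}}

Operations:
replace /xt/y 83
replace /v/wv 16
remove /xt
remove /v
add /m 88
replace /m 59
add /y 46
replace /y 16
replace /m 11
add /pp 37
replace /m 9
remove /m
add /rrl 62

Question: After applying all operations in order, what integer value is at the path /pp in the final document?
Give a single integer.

After op 1 (replace /xt/y 83): {"v":{"qt":11,"wv":37,"zbi":29,"zv":10},"xt":{"i":81,"tk":87,"x":30,"y":83}}
After op 2 (replace /v/wv 16): {"v":{"qt":11,"wv":16,"zbi":29,"zv":10},"xt":{"i":81,"tk":87,"x":30,"y":83}}
After op 3 (remove /xt): {"v":{"qt":11,"wv":16,"zbi":29,"zv":10}}
After op 4 (remove /v): {}
After op 5 (add /m 88): {"m":88}
After op 6 (replace /m 59): {"m":59}
After op 7 (add /y 46): {"m":59,"y":46}
After op 8 (replace /y 16): {"m":59,"y":16}
After op 9 (replace /m 11): {"m":11,"y":16}
After op 10 (add /pp 37): {"m":11,"pp":37,"y":16}
After op 11 (replace /m 9): {"m":9,"pp":37,"y":16}
After op 12 (remove /m): {"pp":37,"y":16}
After op 13 (add /rrl 62): {"pp":37,"rrl":62,"y":16}
Value at /pp: 37

Answer: 37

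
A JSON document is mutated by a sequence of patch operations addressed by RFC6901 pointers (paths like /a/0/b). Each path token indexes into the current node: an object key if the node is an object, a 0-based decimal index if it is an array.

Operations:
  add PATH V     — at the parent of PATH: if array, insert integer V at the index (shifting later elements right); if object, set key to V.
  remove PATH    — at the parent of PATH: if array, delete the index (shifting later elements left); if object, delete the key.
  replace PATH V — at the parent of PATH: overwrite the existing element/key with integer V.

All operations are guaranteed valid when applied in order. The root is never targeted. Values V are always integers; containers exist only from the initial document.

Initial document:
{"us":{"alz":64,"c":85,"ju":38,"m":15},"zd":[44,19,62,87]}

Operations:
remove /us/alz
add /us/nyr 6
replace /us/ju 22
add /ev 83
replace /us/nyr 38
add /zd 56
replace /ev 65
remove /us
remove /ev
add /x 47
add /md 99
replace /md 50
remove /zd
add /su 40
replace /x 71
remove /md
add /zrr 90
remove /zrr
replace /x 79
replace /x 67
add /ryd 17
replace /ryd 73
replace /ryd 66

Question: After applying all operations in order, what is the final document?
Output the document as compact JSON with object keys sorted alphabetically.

Answer: {"ryd":66,"su":40,"x":67}

Derivation:
After op 1 (remove /us/alz): {"us":{"c":85,"ju":38,"m":15},"zd":[44,19,62,87]}
After op 2 (add /us/nyr 6): {"us":{"c":85,"ju":38,"m":15,"nyr":6},"zd":[44,19,62,87]}
After op 3 (replace /us/ju 22): {"us":{"c":85,"ju":22,"m":15,"nyr":6},"zd":[44,19,62,87]}
After op 4 (add /ev 83): {"ev":83,"us":{"c":85,"ju":22,"m":15,"nyr":6},"zd":[44,19,62,87]}
After op 5 (replace /us/nyr 38): {"ev":83,"us":{"c":85,"ju":22,"m":15,"nyr":38},"zd":[44,19,62,87]}
After op 6 (add /zd 56): {"ev":83,"us":{"c":85,"ju":22,"m":15,"nyr":38},"zd":56}
After op 7 (replace /ev 65): {"ev":65,"us":{"c":85,"ju":22,"m":15,"nyr":38},"zd":56}
After op 8 (remove /us): {"ev":65,"zd":56}
After op 9 (remove /ev): {"zd":56}
After op 10 (add /x 47): {"x":47,"zd":56}
After op 11 (add /md 99): {"md":99,"x":47,"zd":56}
After op 12 (replace /md 50): {"md":50,"x":47,"zd":56}
After op 13 (remove /zd): {"md":50,"x":47}
After op 14 (add /su 40): {"md":50,"su":40,"x":47}
After op 15 (replace /x 71): {"md":50,"su":40,"x":71}
After op 16 (remove /md): {"su":40,"x":71}
After op 17 (add /zrr 90): {"su":40,"x":71,"zrr":90}
After op 18 (remove /zrr): {"su":40,"x":71}
After op 19 (replace /x 79): {"su":40,"x":79}
After op 20 (replace /x 67): {"su":40,"x":67}
After op 21 (add /ryd 17): {"ryd":17,"su":40,"x":67}
After op 22 (replace /ryd 73): {"ryd":73,"su":40,"x":67}
After op 23 (replace /ryd 66): {"ryd":66,"su":40,"x":67}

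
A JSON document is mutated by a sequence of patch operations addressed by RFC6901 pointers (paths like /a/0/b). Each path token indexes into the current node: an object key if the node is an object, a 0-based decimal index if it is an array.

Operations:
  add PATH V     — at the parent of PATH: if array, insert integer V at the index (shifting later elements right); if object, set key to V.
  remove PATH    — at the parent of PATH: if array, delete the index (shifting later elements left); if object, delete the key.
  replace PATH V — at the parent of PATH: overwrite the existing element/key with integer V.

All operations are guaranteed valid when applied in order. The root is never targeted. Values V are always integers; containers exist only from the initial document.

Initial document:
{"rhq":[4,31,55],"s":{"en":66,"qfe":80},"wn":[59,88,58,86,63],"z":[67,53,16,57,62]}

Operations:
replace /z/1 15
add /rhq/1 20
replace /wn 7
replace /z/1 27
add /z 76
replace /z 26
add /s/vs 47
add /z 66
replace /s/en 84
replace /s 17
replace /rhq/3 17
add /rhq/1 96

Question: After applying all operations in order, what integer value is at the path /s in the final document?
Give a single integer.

Answer: 17

Derivation:
After op 1 (replace /z/1 15): {"rhq":[4,31,55],"s":{"en":66,"qfe":80},"wn":[59,88,58,86,63],"z":[67,15,16,57,62]}
After op 2 (add /rhq/1 20): {"rhq":[4,20,31,55],"s":{"en":66,"qfe":80},"wn":[59,88,58,86,63],"z":[67,15,16,57,62]}
After op 3 (replace /wn 7): {"rhq":[4,20,31,55],"s":{"en":66,"qfe":80},"wn":7,"z":[67,15,16,57,62]}
After op 4 (replace /z/1 27): {"rhq":[4,20,31,55],"s":{"en":66,"qfe":80},"wn":7,"z":[67,27,16,57,62]}
After op 5 (add /z 76): {"rhq":[4,20,31,55],"s":{"en":66,"qfe":80},"wn":7,"z":76}
After op 6 (replace /z 26): {"rhq":[4,20,31,55],"s":{"en":66,"qfe":80},"wn":7,"z":26}
After op 7 (add /s/vs 47): {"rhq":[4,20,31,55],"s":{"en":66,"qfe":80,"vs":47},"wn":7,"z":26}
After op 8 (add /z 66): {"rhq":[4,20,31,55],"s":{"en":66,"qfe":80,"vs":47},"wn":7,"z":66}
After op 9 (replace /s/en 84): {"rhq":[4,20,31,55],"s":{"en":84,"qfe":80,"vs":47},"wn":7,"z":66}
After op 10 (replace /s 17): {"rhq":[4,20,31,55],"s":17,"wn":7,"z":66}
After op 11 (replace /rhq/3 17): {"rhq":[4,20,31,17],"s":17,"wn":7,"z":66}
After op 12 (add /rhq/1 96): {"rhq":[4,96,20,31,17],"s":17,"wn":7,"z":66}
Value at /s: 17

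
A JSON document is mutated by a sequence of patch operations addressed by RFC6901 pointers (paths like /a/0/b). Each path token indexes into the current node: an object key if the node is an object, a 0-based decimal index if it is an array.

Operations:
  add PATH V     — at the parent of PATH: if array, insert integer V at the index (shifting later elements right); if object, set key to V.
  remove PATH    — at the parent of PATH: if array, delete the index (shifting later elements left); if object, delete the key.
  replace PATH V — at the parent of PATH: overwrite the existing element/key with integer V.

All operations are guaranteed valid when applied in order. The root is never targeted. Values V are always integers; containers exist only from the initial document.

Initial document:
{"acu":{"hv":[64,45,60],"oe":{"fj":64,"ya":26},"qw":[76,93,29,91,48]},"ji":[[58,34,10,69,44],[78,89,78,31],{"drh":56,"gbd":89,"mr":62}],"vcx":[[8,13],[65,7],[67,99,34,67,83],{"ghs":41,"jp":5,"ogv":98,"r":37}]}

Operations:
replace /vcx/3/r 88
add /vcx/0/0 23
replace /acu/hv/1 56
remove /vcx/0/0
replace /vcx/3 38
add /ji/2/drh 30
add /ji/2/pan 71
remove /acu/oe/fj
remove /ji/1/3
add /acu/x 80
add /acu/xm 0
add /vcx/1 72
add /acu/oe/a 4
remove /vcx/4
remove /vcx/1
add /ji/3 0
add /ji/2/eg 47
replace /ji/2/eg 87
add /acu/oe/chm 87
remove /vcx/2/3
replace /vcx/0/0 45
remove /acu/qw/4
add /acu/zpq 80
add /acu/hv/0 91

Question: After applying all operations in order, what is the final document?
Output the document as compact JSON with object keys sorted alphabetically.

Answer: {"acu":{"hv":[91,64,56,60],"oe":{"a":4,"chm":87,"ya":26},"qw":[76,93,29,91],"x":80,"xm":0,"zpq":80},"ji":[[58,34,10,69,44],[78,89,78],{"drh":30,"eg":87,"gbd":89,"mr":62,"pan":71},0],"vcx":[[45,13],[65,7],[67,99,34,83]]}

Derivation:
After op 1 (replace /vcx/3/r 88): {"acu":{"hv":[64,45,60],"oe":{"fj":64,"ya":26},"qw":[76,93,29,91,48]},"ji":[[58,34,10,69,44],[78,89,78,31],{"drh":56,"gbd":89,"mr":62}],"vcx":[[8,13],[65,7],[67,99,34,67,83],{"ghs":41,"jp":5,"ogv":98,"r":88}]}
After op 2 (add /vcx/0/0 23): {"acu":{"hv":[64,45,60],"oe":{"fj":64,"ya":26},"qw":[76,93,29,91,48]},"ji":[[58,34,10,69,44],[78,89,78,31],{"drh":56,"gbd":89,"mr":62}],"vcx":[[23,8,13],[65,7],[67,99,34,67,83],{"ghs":41,"jp":5,"ogv":98,"r":88}]}
After op 3 (replace /acu/hv/1 56): {"acu":{"hv":[64,56,60],"oe":{"fj":64,"ya":26},"qw":[76,93,29,91,48]},"ji":[[58,34,10,69,44],[78,89,78,31],{"drh":56,"gbd":89,"mr":62}],"vcx":[[23,8,13],[65,7],[67,99,34,67,83],{"ghs":41,"jp":5,"ogv":98,"r":88}]}
After op 4 (remove /vcx/0/0): {"acu":{"hv":[64,56,60],"oe":{"fj":64,"ya":26},"qw":[76,93,29,91,48]},"ji":[[58,34,10,69,44],[78,89,78,31],{"drh":56,"gbd":89,"mr":62}],"vcx":[[8,13],[65,7],[67,99,34,67,83],{"ghs":41,"jp":5,"ogv":98,"r":88}]}
After op 5 (replace /vcx/3 38): {"acu":{"hv":[64,56,60],"oe":{"fj":64,"ya":26},"qw":[76,93,29,91,48]},"ji":[[58,34,10,69,44],[78,89,78,31],{"drh":56,"gbd":89,"mr":62}],"vcx":[[8,13],[65,7],[67,99,34,67,83],38]}
After op 6 (add /ji/2/drh 30): {"acu":{"hv":[64,56,60],"oe":{"fj":64,"ya":26},"qw":[76,93,29,91,48]},"ji":[[58,34,10,69,44],[78,89,78,31],{"drh":30,"gbd":89,"mr":62}],"vcx":[[8,13],[65,7],[67,99,34,67,83],38]}
After op 7 (add /ji/2/pan 71): {"acu":{"hv":[64,56,60],"oe":{"fj":64,"ya":26},"qw":[76,93,29,91,48]},"ji":[[58,34,10,69,44],[78,89,78,31],{"drh":30,"gbd":89,"mr":62,"pan":71}],"vcx":[[8,13],[65,7],[67,99,34,67,83],38]}
After op 8 (remove /acu/oe/fj): {"acu":{"hv":[64,56,60],"oe":{"ya":26},"qw":[76,93,29,91,48]},"ji":[[58,34,10,69,44],[78,89,78,31],{"drh":30,"gbd":89,"mr":62,"pan":71}],"vcx":[[8,13],[65,7],[67,99,34,67,83],38]}
After op 9 (remove /ji/1/3): {"acu":{"hv":[64,56,60],"oe":{"ya":26},"qw":[76,93,29,91,48]},"ji":[[58,34,10,69,44],[78,89,78],{"drh":30,"gbd":89,"mr":62,"pan":71}],"vcx":[[8,13],[65,7],[67,99,34,67,83],38]}
After op 10 (add /acu/x 80): {"acu":{"hv":[64,56,60],"oe":{"ya":26},"qw":[76,93,29,91,48],"x":80},"ji":[[58,34,10,69,44],[78,89,78],{"drh":30,"gbd":89,"mr":62,"pan":71}],"vcx":[[8,13],[65,7],[67,99,34,67,83],38]}
After op 11 (add /acu/xm 0): {"acu":{"hv":[64,56,60],"oe":{"ya":26},"qw":[76,93,29,91,48],"x":80,"xm":0},"ji":[[58,34,10,69,44],[78,89,78],{"drh":30,"gbd":89,"mr":62,"pan":71}],"vcx":[[8,13],[65,7],[67,99,34,67,83],38]}
After op 12 (add /vcx/1 72): {"acu":{"hv":[64,56,60],"oe":{"ya":26},"qw":[76,93,29,91,48],"x":80,"xm":0},"ji":[[58,34,10,69,44],[78,89,78],{"drh":30,"gbd":89,"mr":62,"pan":71}],"vcx":[[8,13],72,[65,7],[67,99,34,67,83],38]}
After op 13 (add /acu/oe/a 4): {"acu":{"hv":[64,56,60],"oe":{"a":4,"ya":26},"qw":[76,93,29,91,48],"x":80,"xm":0},"ji":[[58,34,10,69,44],[78,89,78],{"drh":30,"gbd":89,"mr":62,"pan":71}],"vcx":[[8,13],72,[65,7],[67,99,34,67,83],38]}
After op 14 (remove /vcx/4): {"acu":{"hv":[64,56,60],"oe":{"a":4,"ya":26},"qw":[76,93,29,91,48],"x":80,"xm":0},"ji":[[58,34,10,69,44],[78,89,78],{"drh":30,"gbd":89,"mr":62,"pan":71}],"vcx":[[8,13],72,[65,7],[67,99,34,67,83]]}
After op 15 (remove /vcx/1): {"acu":{"hv":[64,56,60],"oe":{"a":4,"ya":26},"qw":[76,93,29,91,48],"x":80,"xm":0},"ji":[[58,34,10,69,44],[78,89,78],{"drh":30,"gbd":89,"mr":62,"pan":71}],"vcx":[[8,13],[65,7],[67,99,34,67,83]]}
After op 16 (add /ji/3 0): {"acu":{"hv":[64,56,60],"oe":{"a":4,"ya":26},"qw":[76,93,29,91,48],"x":80,"xm":0},"ji":[[58,34,10,69,44],[78,89,78],{"drh":30,"gbd":89,"mr":62,"pan":71},0],"vcx":[[8,13],[65,7],[67,99,34,67,83]]}
After op 17 (add /ji/2/eg 47): {"acu":{"hv":[64,56,60],"oe":{"a":4,"ya":26},"qw":[76,93,29,91,48],"x":80,"xm":0},"ji":[[58,34,10,69,44],[78,89,78],{"drh":30,"eg":47,"gbd":89,"mr":62,"pan":71},0],"vcx":[[8,13],[65,7],[67,99,34,67,83]]}
After op 18 (replace /ji/2/eg 87): {"acu":{"hv":[64,56,60],"oe":{"a":4,"ya":26},"qw":[76,93,29,91,48],"x":80,"xm":0},"ji":[[58,34,10,69,44],[78,89,78],{"drh":30,"eg":87,"gbd":89,"mr":62,"pan":71},0],"vcx":[[8,13],[65,7],[67,99,34,67,83]]}
After op 19 (add /acu/oe/chm 87): {"acu":{"hv":[64,56,60],"oe":{"a":4,"chm":87,"ya":26},"qw":[76,93,29,91,48],"x":80,"xm":0},"ji":[[58,34,10,69,44],[78,89,78],{"drh":30,"eg":87,"gbd":89,"mr":62,"pan":71},0],"vcx":[[8,13],[65,7],[67,99,34,67,83]]}
After op 20 (remove /vcx/2/3): {"acu":{"hv":[64,56,60],"oe":{"a":4,"chm":87,"ya":26},"qw":[76,93,29,91,48],"x":80,"xm":0},"ji":[[58,34,10,69,44],[78,89,78],{"drh":30,"eg":87,"gbd":89,"mr":62,"pan":71},0],"vcx":[[8,13],[65,7],[67,99,34,83]]}
After op 21 (replace /vcx/0/0 45): {"acu":{"hv":[64,56,60],"oe":{"a":4,"chm":87,"ya":26},"qw":[76,93,29,91,48],"x":80,"xm":0},"ji":[[58,34,10,69,44],[78,89,78],{"drh":30,"eg":87,"gbd":89,"mr":62,"pan":71},0],"vcx":[[45,13],[65,7],[67,99,34,83]]}
After op 22 (remove /acu/qw/4): {"acu":{"hv":[64,56,60],"oe":{"a":4,"chm":87,"ya":26},"qw":[76,93,29,91],"x":80,"xm":0},"ji":[[58,34,10,69,44],[78,89,78],{"drh":30,"eg":87,"gbd":89,"mr":62,"pan":71},0],"vcx":[[45,13],[65,7],[67,99,34,83]]}
After op 23 (add /acu/zpq 80): {"acu":{"hv":[64,56,60],"oe":{"a":4,"chm":87,"ya":26},"qw":[76,93,29,91],"x":80,"xm":0,"zpq":80},"ji":[[58,34,10,69,44],[78,89,78],{"drh":30,"eg":87,"gbd":89,"mr":62,"pan":71},0],"vcx":[[45,13],[65,7],[67,99,34,83]]}
After op 24 (add /acu/hv/0 91): {"acu":{"hv":[91,64,56,60],"oe":{"a":4,"chm":87,"ya":26},"qw":[76,93,29,91],"x":80,"xm":0,"zpq":80},"ji":[[58,34,10,69,44],[78,89,78],{"drh":30,"eg":87,"gbd":89,"mr":62,"pan":71},0],"vcx":[[45,13],[65,7],[67,99,34,83]]}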